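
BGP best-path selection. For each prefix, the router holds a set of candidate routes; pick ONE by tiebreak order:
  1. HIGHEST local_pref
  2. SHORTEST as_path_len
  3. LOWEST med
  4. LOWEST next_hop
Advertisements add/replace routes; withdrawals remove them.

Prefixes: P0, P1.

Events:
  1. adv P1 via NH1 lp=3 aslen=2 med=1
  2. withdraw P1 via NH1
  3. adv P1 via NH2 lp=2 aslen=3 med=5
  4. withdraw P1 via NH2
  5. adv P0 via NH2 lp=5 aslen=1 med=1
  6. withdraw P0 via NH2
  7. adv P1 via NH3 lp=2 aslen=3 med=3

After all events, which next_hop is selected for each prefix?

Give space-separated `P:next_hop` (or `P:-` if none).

Answer: P0:- P1:NH3

Derivation:
Op 1: best P0=- P1=NH1
Op 2: best P0=- P1=-
Op 3: best P0=- P1=NH2
Op 4: best P0=- P1=-
Op 5: best P0=NH2 P1=-
Op 6: best P0=- P1=-
Op 7: best P0=- P1=NH3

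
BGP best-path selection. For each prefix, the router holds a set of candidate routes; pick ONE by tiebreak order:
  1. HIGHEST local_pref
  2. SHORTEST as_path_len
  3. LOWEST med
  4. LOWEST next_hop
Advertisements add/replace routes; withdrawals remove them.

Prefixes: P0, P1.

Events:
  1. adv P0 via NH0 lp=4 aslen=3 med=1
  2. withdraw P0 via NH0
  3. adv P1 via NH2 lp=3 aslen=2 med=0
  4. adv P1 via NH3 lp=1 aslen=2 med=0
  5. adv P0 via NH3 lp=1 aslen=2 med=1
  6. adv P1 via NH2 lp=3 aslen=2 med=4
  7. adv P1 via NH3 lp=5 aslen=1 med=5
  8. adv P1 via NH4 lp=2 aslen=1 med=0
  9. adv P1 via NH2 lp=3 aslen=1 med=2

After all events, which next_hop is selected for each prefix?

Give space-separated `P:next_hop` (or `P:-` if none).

Op 1: best P0=NH0 P1=-
Op 2: best P0=- P1=-
Op 3: best P0=- P1=NH2
Op 4: best P0=- P1=NH2
Op 5: best P0=NH3 P1=NH2
Op 6: best P0=NH3 P1=NH2
Op 7: best P0=NH3 P1=NH3
Op 8: best P0=NH3 P1=NH3
Op 9: best P0=NH3 P1=NH3

Answer: P0:NH3 P1:NH3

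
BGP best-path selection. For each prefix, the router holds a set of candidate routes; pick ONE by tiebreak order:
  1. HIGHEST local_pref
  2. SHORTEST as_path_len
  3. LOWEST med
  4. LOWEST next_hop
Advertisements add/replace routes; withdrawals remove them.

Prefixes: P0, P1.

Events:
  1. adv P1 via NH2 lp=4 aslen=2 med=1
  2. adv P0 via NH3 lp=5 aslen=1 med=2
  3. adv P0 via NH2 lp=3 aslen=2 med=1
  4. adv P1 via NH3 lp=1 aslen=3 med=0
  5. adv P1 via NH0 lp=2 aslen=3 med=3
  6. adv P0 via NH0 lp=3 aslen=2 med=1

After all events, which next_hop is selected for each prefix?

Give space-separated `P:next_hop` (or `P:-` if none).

Op 1: best P0=- P1=NH2
Op 2: best P0=NH3 P1=NH2
Op 3: best P0=NH3 P1=NH2
Op 4: best P0=NH3 P1=NH2
Op 5: best P0=NH3 P1=NH2
Op 6: best P0=NH3 P1=NH2

Answer: P0:NH3 P1:NH2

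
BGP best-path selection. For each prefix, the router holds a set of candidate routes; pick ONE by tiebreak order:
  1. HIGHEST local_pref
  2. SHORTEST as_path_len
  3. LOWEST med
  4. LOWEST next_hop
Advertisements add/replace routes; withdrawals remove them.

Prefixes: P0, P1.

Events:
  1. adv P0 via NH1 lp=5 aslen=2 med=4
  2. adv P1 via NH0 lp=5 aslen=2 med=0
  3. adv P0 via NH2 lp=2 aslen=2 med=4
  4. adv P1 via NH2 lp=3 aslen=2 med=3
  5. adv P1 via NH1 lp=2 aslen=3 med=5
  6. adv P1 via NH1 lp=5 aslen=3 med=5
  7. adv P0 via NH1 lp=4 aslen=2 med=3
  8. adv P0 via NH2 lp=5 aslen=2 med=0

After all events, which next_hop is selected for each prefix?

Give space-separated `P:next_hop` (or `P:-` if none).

Answer: P0:NH2 P1:NH0

Derivation:
Op 1: best P0=NH1 P1=-
Op 2: best P0=NH1 P1=NH0
Op 3: best P0=NH1 P1=NH0
Op 4: best P0=NH1 P1=NH0
Op 5: best P0=NH1 P1=NH0
Op 6: best P0=NH1 P1=NH0
Op 7: best P0=NH1 P1=NH0
Op 8: best P0=NH2 P1=NH0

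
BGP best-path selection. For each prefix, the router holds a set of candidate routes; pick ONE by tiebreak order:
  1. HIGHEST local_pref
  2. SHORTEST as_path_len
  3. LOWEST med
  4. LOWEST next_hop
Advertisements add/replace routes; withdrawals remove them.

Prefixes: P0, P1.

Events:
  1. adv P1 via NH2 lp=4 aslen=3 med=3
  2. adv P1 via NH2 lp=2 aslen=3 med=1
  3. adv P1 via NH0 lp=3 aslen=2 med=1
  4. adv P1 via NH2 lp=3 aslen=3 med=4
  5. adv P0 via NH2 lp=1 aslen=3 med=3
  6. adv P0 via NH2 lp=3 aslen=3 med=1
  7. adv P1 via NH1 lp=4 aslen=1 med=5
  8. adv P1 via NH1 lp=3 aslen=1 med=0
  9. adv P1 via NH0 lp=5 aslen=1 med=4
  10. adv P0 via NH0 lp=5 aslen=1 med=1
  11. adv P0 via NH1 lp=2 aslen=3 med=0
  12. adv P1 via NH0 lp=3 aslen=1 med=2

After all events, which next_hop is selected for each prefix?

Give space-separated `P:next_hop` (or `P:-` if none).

Answer: P0:NH0 P1:NH1

Derivation:
Op 1: best P0=- P1=NH2
Op 2: best P0=- P1=NH2
Op 3: best P0=- P1=NH0
Op 4: best P0=- P1=NH0
Op 5: best P0=NH2 P1=NH0
Op 6: best P0=NH2 P1=NH0
Op 7: best P0=NH2 P1=NH1
Op 8: best P0=NH2 P1=NH1
Op 9: best P0=NH2 P1=NH0
Op 10: best P0=NH0 P1=NH0
Op 11: best P0=NH0 P1=NH0
Op 12: best P0=NH0 P1=NH1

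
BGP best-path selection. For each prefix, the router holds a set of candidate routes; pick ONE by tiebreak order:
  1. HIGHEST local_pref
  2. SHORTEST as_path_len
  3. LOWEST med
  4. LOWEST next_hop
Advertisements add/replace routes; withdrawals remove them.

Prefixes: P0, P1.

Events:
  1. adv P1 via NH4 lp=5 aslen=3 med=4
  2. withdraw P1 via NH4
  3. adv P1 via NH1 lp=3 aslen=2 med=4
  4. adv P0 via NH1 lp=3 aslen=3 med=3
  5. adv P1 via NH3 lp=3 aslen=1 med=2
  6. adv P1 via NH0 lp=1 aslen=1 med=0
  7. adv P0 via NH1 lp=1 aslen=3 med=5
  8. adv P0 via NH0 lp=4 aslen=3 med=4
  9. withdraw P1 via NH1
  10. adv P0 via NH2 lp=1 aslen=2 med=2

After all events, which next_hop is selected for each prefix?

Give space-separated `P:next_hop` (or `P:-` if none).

Answer: P0:NH0 P1:NH3

Derivation:
Op 1: best P0=- P1=NH4
Op 2: best P0=- P1=-
Op 3: best P0=- P1=NH1
Op 4: best P0=NH1 P1=NH1
Op 5: best P0=NH1 P1=NH3
Op 6: best P0=NH1 P1=NH3
Op 7: best P0=NH1 P1=NH3
Op 8: best P0=NH0 P1=NH3
Op 9: best P0=NH0 P1=NH3
Op 10: best P0=NH0 P1=NH3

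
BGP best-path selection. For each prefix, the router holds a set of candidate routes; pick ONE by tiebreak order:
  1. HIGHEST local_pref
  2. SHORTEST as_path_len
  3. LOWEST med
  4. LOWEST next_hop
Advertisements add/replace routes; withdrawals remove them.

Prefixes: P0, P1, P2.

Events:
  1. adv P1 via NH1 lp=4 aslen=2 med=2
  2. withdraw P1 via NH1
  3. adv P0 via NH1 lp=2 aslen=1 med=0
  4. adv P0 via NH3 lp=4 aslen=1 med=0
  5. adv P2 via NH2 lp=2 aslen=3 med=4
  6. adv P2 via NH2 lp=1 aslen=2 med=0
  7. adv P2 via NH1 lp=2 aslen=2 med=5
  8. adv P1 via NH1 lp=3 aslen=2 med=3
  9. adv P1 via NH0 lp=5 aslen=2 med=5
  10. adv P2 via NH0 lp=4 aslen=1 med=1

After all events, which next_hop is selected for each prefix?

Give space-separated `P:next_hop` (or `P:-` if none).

Answer: P0:NH3 P1:NH0 P2:NH0

Derivation:
Op 1: best P0=- P1=NH1 P2=-
Op 2: best P0=- P1=- P2=-
Op 3: best P0=NH1 P1=- P2=-
Op 4: best P0=NH3 P1=- P2=-
Op 5: best P0=NH3 P1=- P2=NH2
Op 6: best P0=NH3 P1=- P2=NH2
Op 7: best P0=NH3 P1=- P2=NH1
Op 8: best P0=NH3 P1=NH1 P2=NH1
Op 9: best P0=NH3 P1=NH0 P2=NH1
Op 10: best P0=NH3 P1=NH0 P2=NH0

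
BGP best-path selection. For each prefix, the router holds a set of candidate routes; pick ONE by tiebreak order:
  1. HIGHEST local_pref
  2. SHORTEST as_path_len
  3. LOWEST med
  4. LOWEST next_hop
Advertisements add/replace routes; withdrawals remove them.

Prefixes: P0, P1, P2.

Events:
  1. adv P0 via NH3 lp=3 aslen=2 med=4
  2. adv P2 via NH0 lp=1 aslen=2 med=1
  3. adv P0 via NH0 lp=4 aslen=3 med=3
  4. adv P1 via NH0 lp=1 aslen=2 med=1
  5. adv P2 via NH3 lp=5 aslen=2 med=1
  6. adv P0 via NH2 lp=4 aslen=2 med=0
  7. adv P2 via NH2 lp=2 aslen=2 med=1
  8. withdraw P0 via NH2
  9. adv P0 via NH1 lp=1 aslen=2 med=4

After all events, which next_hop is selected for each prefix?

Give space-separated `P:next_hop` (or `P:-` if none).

Answer: P0:NH0 P1:NH0 P2:NH3

Derivation:
Op 1: best P0=NH3 P1=- P2=-
Op 2: best P0=NH3 P1=- P2=NH0
Op 3: best P0=NH0 P1=- P2=NH0
Op 4: best P0=NH0 P1=NH0 P2=NH0
Op 5: best P0=NH0 P1=NH0 P2=NH3
Op 6: best P0=NH2 P1=NH0 P2=NH3
Op 7: best P0=NH2 P1=NH0 P2=NH3
Op 8: best P0=NH0 P1=NH0 P2=NH3
Op 9: best P0=NH0 P1=NH0 P2=NH3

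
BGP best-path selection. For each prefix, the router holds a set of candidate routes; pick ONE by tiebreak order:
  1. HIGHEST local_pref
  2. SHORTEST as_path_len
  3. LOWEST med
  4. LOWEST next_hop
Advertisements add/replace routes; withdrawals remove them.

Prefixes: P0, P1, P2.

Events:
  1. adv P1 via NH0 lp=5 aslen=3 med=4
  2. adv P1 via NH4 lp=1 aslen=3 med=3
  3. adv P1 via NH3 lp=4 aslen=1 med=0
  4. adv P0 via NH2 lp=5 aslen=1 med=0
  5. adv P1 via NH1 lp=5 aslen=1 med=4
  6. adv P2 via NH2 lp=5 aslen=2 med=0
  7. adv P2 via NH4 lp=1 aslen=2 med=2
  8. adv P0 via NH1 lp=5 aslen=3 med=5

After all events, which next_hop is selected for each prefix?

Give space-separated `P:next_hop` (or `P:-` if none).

Op 1: best P0=- P1=NH0 P2=-
Op 2: best P0=- P1=NH0 P2=-
Op 3: best P0=- P1=NH0 P2=-
Op 4: best P0=NH2 P1=NH0 P2=-
Op 5: best P0=NH2 P1=NH1 P2=-
Op 6: best P0=NH2 P1=NH1 P2=NH2
Op 7: best P0=NH2 P1=NH1 P2=NH2
Op 8: best P0=NH2 P1=NH1 P2=NH2

Answer: P0:NH2 P1:NH1 P2:NH2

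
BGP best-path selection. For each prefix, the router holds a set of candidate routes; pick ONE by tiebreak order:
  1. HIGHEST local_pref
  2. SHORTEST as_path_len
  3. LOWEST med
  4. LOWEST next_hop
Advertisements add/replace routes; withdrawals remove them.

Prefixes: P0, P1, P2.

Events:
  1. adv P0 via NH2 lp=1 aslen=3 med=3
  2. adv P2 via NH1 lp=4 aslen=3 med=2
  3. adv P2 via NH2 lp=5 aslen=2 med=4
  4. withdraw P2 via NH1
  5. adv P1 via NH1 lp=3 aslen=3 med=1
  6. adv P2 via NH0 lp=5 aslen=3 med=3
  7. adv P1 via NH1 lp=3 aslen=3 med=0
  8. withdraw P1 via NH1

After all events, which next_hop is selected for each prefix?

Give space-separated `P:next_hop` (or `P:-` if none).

Op 1: best P0=NH2 P1=- P2=-
Op 2: best P0=NH2 P1=- P2=NH1
Op 3: best P0=NH2 P1=- P2=NH2
Op 4: best P0=NH2 P1=- P2=NH2
Op 5: best P0=NH2 P1=NH1 P2=NH2
Op 6: best P0=NH2 P1=NH1 P2=NH2
Op 7: best P0=NH2 P1=NH1 P2=NH2
Op 8: best P0=NH2 P1=- P2=NH2

Answer: P0:NH2 P1:- P2:NH2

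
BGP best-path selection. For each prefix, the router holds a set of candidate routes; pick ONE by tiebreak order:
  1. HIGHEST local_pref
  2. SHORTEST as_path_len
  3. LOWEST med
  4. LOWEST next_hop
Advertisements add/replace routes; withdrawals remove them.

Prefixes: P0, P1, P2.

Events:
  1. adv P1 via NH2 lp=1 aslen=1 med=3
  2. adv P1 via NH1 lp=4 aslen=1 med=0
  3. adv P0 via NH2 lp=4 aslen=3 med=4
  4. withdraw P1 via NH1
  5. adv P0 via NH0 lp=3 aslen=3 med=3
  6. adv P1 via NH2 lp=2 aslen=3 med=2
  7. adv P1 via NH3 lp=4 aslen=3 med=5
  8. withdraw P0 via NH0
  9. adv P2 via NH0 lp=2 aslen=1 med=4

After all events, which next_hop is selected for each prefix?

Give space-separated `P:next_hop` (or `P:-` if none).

Op 1: best P0=- P1=NH2 P2=-
Op 2: best P0=- P1=NH1 P2=-
Op 3: best P0=NH2 P1=NH1 P2=-
Op 4: best P0=NH2 P1=NH2 P2=-
Op 5: best P0=NH2 P1=NH2 P2=-
Op 6: best P0=NH2 P1=NH2 P2=-
Op 7: best P0=NH2 P1=NH3 P2=-
Op 8: best P0=NH2 P1=NH3 P2=-
Op 9: best P0=NH2 P1=NH3 P2=NH0

Answer: P0:NH2 P1:NH3 P2:NH0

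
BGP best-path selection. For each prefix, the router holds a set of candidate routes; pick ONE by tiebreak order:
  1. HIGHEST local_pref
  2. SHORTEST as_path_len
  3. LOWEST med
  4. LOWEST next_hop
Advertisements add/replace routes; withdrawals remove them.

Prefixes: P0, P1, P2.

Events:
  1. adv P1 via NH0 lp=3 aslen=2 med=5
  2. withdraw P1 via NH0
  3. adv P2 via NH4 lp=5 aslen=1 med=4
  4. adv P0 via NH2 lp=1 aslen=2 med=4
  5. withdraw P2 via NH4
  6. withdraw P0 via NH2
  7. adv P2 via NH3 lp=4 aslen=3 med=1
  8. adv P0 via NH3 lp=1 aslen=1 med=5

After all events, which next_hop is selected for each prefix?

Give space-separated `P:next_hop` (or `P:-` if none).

Answer: P0:NH3 P1:- P2:NH3

Derivation:
Op 1: best P0=- P1=NH0 P2=-
Op 2: best P0=- P1=- P2=-
Op 3: best P0=- P1=- P2=NH4
Op 4: best P0=NH2 P1=- P2=NH4
Op 5: best P0=NH2 P1=- P2=-
Op 6: best P0=- P1=- P2=-
Op 7: best P0=- P1=- P2=NH3
Op 8: best P0=NH3 P1=- P2=NH3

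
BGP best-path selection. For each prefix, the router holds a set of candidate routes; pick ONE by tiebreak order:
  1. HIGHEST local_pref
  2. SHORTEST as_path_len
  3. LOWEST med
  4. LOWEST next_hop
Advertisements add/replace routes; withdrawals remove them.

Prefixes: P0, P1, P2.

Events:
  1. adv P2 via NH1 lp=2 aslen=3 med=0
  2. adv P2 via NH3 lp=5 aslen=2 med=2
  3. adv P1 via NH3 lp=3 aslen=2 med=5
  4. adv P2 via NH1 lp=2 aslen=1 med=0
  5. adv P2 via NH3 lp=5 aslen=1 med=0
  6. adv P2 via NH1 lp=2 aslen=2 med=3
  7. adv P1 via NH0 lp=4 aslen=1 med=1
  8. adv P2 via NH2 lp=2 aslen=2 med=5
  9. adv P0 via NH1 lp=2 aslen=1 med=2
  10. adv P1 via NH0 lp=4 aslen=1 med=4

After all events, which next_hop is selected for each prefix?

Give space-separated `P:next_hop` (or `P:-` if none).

Answer: P0:NH1 P1:NH0 P2:NH3

Derivation:
Op 1: best P0=- P1=- P2=NH1
Op 2: best P0=- P1=- P2=NH3
Op 3: best P0=- P1=NH3 P2=NH3
Op 4: best P0=- P1=NH3 P2=NH3
Op 5: best P0=- P1=NH3 P2=NH3
Op 6: best P0=- P1=NH3 P2=NH3
Op 7: best P0=- P1=NH0 P2=NH3
Op 8: best P0=- P1=NH0 P2=NH3
Op 9: best P0=NH1 P1=NH0 P2=NH3
Op 10: best P0=NH1 P1=NH0 P2=NH3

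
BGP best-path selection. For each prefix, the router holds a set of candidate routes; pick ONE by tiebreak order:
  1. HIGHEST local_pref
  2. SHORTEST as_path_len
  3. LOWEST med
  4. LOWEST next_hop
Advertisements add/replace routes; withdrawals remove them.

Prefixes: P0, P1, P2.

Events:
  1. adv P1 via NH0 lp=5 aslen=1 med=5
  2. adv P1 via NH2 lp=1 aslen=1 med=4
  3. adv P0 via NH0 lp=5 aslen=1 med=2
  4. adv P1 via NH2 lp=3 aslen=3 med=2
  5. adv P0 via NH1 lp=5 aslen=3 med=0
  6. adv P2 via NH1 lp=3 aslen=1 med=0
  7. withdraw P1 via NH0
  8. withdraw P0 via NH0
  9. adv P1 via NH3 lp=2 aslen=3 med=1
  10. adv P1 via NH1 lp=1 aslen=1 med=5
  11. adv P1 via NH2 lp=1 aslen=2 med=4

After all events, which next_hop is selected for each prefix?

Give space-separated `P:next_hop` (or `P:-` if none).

Op 1: best P0=- P1=NH0 P2=-
Op 2: best P0=- P1=NH0 P2=-
Op 3: best P0=NH0 P1=NH0 P2=-
Op 4: best P0=NH0 P1=NH0 P2=-
Op 5: best P0=NH0 P1=NH0 P2=-
Op 6: best P0=NH0 P1=NH0 P2=NH1
Op 7: best P0=NH0 P1=NH2 P2=NH1
Op 8: best P0=NH1 P1=NH2 P2=NH1
Op 9: best P0=NH1 P1=NH2 P2=NH1
Op 10: best P0=NH1 P1=NH2 P2=NH1
Op 11: best P0=NH1 P1=NH3 P2=NH1

Answer: P0:NH1 P1:NH3 P2:NH1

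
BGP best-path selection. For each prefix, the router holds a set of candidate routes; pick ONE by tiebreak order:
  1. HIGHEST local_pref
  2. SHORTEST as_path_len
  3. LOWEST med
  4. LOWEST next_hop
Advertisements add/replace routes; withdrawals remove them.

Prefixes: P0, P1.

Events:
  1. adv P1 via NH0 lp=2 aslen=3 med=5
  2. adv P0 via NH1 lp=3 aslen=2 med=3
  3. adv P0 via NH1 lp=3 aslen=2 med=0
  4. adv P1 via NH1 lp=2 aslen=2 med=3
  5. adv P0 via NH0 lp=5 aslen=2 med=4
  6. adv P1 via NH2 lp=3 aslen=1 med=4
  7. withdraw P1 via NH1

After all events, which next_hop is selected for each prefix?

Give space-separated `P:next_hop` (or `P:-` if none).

Answer: P0:NH0 P1:NH2

Derivation:
Op 1: best P0=- P1=NH0
Op 2: best P0=NH1 P1=NH0
Op 3: best P0=NH1 P1=NH0
Op 4: best P0=NH1 P1=NH1
Op 5: best P0=NH0 P1=NH1
Op 6: best P0=NH0 P1=NH2
Op 7: best P0=NH0 P1=NH2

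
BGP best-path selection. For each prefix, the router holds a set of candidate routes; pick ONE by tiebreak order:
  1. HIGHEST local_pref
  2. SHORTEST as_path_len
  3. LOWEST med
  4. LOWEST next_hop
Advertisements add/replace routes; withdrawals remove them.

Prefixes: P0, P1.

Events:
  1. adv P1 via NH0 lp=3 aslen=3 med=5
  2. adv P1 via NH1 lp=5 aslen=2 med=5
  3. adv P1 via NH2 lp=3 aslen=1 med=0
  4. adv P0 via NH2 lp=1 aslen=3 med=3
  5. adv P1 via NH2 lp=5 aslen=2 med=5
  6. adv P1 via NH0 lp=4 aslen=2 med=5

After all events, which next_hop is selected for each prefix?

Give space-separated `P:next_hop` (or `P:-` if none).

Op 1: best P0=- P1=NH0
Op 2: best P0=- P1=NH1
Op 3: best P0=- P1=NH1
Op 4: best P0=NH2 P1=NH1
Op 5: best P0=NH2 P1=NH1
Op 6: best P0=NH2 P1=NH1

Answer: P0:NH2 P1:NH1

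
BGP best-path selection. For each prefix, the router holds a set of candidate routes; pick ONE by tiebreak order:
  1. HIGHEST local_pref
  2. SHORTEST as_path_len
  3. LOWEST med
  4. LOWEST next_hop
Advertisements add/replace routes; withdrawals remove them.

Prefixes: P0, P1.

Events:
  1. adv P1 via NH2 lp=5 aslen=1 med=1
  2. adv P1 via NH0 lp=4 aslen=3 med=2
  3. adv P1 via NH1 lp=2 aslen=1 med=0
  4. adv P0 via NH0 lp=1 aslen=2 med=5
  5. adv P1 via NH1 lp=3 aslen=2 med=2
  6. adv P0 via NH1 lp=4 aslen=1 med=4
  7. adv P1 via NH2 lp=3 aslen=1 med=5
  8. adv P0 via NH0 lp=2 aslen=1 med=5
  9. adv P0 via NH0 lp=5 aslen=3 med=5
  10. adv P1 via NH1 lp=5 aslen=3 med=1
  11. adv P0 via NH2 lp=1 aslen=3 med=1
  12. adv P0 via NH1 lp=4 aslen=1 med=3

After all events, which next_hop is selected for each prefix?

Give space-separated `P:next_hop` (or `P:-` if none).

Answer: P0:NH0 P1:NH1

Derivation:
Op 1: best P0=- P1=NH2
Op 2: best P0=- P1=NH2
Op 3: best P0=- P1=NH2
Op 4: best P0=NH0 P1=NH2
Op 5: best P0=NH0 P1=NH2
Op 6: best P0=NH1 P1=NH2
Op 7: best P0=NH1 P1=NH0
Op 8: best P0=NH1 P1=NH0
Op 9: best P0=NH0 P1=NH0
Op 10: best P0=NH0 P1=NH1
Op 11: best P0=NH0 P1=NH1
Op 12: best P0=NH0 P1=NH1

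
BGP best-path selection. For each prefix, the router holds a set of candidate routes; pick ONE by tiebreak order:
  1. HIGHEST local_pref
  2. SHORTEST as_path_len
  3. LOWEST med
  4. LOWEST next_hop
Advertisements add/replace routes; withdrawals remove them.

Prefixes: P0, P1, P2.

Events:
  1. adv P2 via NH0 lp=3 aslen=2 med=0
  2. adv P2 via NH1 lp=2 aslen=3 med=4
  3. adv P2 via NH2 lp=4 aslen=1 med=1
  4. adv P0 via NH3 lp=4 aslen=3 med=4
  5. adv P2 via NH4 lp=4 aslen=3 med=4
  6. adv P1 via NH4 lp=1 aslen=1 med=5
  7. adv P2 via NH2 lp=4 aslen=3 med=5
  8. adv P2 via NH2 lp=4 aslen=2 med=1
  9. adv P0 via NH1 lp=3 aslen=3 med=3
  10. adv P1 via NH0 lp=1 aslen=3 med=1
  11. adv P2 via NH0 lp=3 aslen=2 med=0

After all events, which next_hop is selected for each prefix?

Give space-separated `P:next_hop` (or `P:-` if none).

Op 1: best P0=- P1=- P2=NH0
Op 2: best P0=- P1=- P2=NH0
Op 3: best P0=- P1=- P2=NH2
Op 4: best P0=NH3 P1=- P2=NH2
Op 5: best P0=NH3 P1=- P2=NH2
Op 6: best P0=NH3 P1=NH4 P2=NH2
Op 7: best P0=NH3 P1=NH4 P2=NH4
Op 8: best P0=NH3 P1=NH4 P2=NH2
Op 9: best P0=NH3 P1=NH4 P2=NH2
Op 10: best P0=NH3 P1=NH4 P2=NH2
Op 11: best P0=NH3 P1=NH4 P2=NH2

Answer: P0:NH3 P1:NH4 P2:NH2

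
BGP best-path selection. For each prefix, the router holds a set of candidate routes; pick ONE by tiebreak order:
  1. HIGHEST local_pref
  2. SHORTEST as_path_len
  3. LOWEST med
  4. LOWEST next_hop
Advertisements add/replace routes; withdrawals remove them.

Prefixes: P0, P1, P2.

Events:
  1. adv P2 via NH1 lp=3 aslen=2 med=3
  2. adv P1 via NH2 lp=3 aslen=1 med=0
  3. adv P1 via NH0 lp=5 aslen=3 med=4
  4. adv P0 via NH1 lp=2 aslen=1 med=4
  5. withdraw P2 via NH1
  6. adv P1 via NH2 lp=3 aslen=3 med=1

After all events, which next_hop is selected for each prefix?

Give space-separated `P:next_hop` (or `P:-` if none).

Answer: P0:NH1 P1:NH0 P2:-

Derivation:
Op 1: best P0=- P1=- P2=NH1
Op 2: best P0=- P1=NH2 P2=NH1
Op 3: best P0=- P1=NH0 P2=NH1
Op 4: best P0=NH1 P1=NH0 P2=NH1
Op 5: best P0=NH1 P1=NH0 P2=-
Op 6: best P0=NH1 P1=NH0 P2=-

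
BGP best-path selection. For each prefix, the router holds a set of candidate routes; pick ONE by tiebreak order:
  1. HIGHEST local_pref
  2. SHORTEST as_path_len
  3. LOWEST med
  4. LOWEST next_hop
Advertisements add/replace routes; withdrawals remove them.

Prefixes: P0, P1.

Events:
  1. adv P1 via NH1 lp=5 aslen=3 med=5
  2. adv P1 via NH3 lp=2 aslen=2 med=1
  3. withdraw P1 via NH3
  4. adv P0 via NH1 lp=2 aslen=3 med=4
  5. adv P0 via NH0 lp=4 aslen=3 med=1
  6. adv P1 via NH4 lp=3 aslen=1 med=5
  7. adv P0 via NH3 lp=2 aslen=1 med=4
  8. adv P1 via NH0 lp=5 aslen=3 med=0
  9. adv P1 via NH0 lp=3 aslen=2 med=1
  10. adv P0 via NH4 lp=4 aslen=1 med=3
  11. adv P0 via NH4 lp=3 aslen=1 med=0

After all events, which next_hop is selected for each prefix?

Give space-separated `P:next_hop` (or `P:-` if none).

Op 1: best P0=- P1=NH1
Op 2: best P0=- P1=NH1
Op 3: best P0=- P1=NH1
Op 4: best P0=NH1 P1=NH1
Op 5: best P0=NH0 P1=NH1
Op 6: best P0=NH0 P1=NH1
Op 7: best P0=NH0 P1=NH1
Op 8: best P0=NH0 P1=NH0
Op 9: best P0=NH0 P1=NH1
Op 10: best P0=NH4 P1=NH1
Op 11: best P0=NH0 P1=NH1

Answer: P0:NH0 P1:NH1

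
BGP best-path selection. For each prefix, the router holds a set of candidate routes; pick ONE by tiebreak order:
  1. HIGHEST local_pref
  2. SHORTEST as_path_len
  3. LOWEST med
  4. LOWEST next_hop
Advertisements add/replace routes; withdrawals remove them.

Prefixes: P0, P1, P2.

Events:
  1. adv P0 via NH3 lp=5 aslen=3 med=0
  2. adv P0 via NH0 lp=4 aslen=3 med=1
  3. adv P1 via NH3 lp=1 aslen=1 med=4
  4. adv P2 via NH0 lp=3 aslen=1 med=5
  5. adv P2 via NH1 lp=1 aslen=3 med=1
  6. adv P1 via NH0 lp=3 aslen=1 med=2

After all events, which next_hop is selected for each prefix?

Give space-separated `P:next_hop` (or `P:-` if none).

Op 1: best P0=NH3 P1=- P2=-
Op 2: best P0=NH3 P1=- P2=-
Op 3: best P0=NH3 P1=NH3 P2=-
Op 4: best P0=NH3 P1=NH3 P2=NH0
Op 5: best P0=NH3 P1=NH3 P2=NH0
Op 6: best P0=NH3 P1=NH0 P2=NH0

Answer: P0:NH3 P1:NH0 P2:NH0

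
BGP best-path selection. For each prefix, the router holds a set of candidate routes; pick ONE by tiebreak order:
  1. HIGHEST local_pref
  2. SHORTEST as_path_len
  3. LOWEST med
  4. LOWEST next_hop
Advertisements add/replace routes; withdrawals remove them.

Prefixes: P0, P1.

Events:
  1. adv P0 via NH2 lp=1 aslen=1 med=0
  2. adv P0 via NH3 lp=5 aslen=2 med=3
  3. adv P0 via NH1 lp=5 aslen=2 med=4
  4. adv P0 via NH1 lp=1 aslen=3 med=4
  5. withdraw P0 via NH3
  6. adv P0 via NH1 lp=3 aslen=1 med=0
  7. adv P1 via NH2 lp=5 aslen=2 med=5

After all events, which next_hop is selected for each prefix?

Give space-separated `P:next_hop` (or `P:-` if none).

Answer: P0:NH1 P1:NH2

Derivation:
Op 1: best P0=NH2 P1=-
Op 2: best P0=NH3 P1=-
Op 3: best P0=NH3 P1=-
Op 4: best P0=NH3 P1=-
Op 5: best P0=NH2 P1=-
Op 6: best P0=NH1 P1=-
Op 7: best P0=NH1 P1=NH2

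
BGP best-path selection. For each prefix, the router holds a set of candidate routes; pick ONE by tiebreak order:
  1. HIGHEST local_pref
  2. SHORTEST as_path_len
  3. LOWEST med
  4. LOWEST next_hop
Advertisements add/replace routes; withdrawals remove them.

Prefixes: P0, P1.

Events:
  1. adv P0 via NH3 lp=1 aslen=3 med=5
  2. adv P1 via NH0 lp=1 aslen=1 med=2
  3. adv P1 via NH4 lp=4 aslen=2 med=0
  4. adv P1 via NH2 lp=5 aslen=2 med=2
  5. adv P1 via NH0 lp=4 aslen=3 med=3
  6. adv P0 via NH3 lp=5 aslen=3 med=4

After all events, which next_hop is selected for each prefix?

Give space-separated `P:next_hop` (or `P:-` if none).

Op 1: best P0=NH3 P1=-
Op 2: best P0=NH3 P1=NH0
Op 3: best P0=NH3 P1=NH4
Op 4: best P0=NH3 P1=NH2
Op 5: best P0=NH3 P1=NH2
Op 6: best P0=NH3 P1=NH2

Answer: P0:NH3 P1:NH2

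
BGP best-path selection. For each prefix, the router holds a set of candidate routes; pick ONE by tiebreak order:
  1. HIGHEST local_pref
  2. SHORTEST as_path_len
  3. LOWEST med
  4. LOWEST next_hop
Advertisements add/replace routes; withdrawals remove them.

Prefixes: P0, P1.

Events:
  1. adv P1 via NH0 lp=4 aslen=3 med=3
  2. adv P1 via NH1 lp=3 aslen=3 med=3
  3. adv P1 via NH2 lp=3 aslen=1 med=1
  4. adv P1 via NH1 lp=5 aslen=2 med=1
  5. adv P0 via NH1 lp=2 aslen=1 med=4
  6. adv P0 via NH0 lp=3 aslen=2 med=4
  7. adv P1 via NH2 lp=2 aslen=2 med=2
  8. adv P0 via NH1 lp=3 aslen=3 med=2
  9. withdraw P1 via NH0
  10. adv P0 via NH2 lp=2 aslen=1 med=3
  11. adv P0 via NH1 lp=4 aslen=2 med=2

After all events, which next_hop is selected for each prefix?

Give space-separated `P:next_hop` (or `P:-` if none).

Op 1: best P0=- P1=NH0
Op 2: best P0=- P1=NH0
Op 3: best P0=- P1=NH0
Op 4: best P0=- P1=NH1
Op 5: best P0=NH1 P1=NH1
Op 6: best P0=NH0 P1=NH1
Op 7: best P0=NH0 P1=NH1
Op 8: best P0=NH0 P1=NH1
Op 9: best P0=NH0 P1=NH1
Op 10: best P0=NH0 P1=NH1
Op 11: best P0=NH1 P1=NH1

Answer: P0:NH1 P1:NH1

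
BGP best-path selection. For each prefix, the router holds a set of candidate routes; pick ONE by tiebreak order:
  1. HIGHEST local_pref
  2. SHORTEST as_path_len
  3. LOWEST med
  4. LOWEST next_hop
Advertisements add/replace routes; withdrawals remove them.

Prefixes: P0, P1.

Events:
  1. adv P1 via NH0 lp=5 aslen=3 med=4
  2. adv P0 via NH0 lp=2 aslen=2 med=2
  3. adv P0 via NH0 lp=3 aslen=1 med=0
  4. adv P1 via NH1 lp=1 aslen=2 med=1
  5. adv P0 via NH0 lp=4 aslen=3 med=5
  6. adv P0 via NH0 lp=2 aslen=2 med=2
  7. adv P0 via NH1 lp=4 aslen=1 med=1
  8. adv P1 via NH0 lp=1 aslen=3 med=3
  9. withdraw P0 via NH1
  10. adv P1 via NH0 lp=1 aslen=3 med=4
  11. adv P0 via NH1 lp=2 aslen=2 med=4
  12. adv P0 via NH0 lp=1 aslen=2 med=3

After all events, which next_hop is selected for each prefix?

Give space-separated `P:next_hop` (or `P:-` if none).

Answer: P0:NH1 P1:NH1

Derivation:
Op 1: best P0=- P1=NH0
Op 2: best P0=NH0 P1=NH0
Op 3: best P0=NH0 P1=NH0
Op 4: best P0=NH0 P1=NH0
Op 5: best P0=NH0 P1=NH0
Op 6: best P0=NH0 P1=NH0
Op 7: best P0=NH1 P1=NH0
Op 8: best P0=NH1 P1=NH1
Op 9: best P0=NH0 P1=NH1
Op 10: best P0=NH0 P1=NH1
Op 11: best P0=NH0 P1=NH1
Op 12: best P0=NH1 P1=NH1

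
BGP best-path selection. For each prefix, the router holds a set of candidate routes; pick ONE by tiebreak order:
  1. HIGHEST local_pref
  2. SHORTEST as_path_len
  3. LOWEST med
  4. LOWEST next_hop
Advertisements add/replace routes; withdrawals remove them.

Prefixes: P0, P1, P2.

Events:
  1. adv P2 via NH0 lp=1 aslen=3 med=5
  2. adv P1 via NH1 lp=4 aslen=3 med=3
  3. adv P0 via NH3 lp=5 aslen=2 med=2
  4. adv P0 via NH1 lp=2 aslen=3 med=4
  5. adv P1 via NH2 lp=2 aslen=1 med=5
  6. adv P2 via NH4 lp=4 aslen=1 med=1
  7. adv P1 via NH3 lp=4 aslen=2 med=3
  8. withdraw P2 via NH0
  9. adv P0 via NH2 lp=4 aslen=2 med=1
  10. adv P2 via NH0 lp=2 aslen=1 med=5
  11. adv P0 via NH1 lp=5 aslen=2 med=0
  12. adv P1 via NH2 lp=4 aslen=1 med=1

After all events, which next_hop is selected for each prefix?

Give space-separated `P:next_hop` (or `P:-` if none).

Op 1: best P0=- P1=- P2=NH0
Op 2: best P0=- P1=NH1 P2=NH0
Op 3: best P0=NH3 P1=NH1 P2=NH0
Op 4: best P0=NH3 P1=NH1 P2=NH0
Op 5: best P0=NH3 P1=NH1 P2=NH0
Op 6: best P0=NH3 P1=NH1 P2=NH4
Op 7: best P0=NH3 P1=NH3 P2=NH4
Op 8: best P0=NH3 P1=NH3 P2=NH4
Op 9: best P0=NH3 P1=NH3 P2=NH4
Op 10: best P0=NH3 P1=NH3 P2=NH4
Op 11: best P0=NH1 P1=NH3 P2=NH4
Op 12: best P0=NH1 P1=NH2 P2=NH4

Answer: P0:NH1 P1:NH2 P2:NH4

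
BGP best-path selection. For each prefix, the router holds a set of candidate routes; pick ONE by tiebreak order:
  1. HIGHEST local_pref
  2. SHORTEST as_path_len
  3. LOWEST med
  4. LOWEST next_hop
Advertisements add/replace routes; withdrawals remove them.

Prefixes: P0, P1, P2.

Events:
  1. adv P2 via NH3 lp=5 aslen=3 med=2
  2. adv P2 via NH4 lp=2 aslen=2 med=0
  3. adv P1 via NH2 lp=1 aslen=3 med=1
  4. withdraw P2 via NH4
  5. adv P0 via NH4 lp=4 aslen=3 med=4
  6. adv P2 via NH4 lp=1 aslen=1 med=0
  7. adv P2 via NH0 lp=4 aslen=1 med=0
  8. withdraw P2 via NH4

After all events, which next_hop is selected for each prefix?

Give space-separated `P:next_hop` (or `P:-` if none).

Answer: P0:NH4 P1:NH2 P2:NH3

Derivation:
Op 1: best P0=- P1=- P2=NH3
Op 2: best P0=- P1=- P2=NH3
Op 3: best P0=- P1=NH2 P2=NH3
Op 4: best P0=- P1=NH2 P2=NH3
Op 5: best P0=NH4 P1=NH2 P2=NH3
Op 6: best P0=NH4 P1=NH2 P2=NH3
Op 7: best P0=NH4 P1=NH2 P2=NH3
Op 8: best P0=NH4 P1=NH2 P2=NH3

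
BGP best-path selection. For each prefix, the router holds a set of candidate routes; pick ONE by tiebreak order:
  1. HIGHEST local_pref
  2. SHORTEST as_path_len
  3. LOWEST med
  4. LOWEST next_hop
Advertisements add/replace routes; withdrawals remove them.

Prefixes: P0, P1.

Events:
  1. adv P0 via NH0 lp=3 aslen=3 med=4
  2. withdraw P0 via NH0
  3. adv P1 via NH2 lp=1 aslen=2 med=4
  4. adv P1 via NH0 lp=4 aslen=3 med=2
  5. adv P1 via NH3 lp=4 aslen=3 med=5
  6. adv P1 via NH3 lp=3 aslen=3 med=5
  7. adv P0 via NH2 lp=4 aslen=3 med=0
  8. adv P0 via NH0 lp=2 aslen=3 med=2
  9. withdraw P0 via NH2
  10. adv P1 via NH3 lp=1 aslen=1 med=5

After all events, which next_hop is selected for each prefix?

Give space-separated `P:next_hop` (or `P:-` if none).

Op 1: best P0=NH0 P1=-
Op 2: best P0=- P1=-
Op 3: best P0=- P1=NH2
Op 4: best P0=- P1=NH0
Op 5: best P0=- P1=NH0
Op 6: best P0=- P1=NH0
Op 7: best P0=NH2 P1=NH0
Op 8: best P0=NH2 P1=NH0
Op 9: best P0=NH0 P1=NH0
Op 10: best P0=NH0 P1=NH0

Answer: P0:NH0 P1:NH0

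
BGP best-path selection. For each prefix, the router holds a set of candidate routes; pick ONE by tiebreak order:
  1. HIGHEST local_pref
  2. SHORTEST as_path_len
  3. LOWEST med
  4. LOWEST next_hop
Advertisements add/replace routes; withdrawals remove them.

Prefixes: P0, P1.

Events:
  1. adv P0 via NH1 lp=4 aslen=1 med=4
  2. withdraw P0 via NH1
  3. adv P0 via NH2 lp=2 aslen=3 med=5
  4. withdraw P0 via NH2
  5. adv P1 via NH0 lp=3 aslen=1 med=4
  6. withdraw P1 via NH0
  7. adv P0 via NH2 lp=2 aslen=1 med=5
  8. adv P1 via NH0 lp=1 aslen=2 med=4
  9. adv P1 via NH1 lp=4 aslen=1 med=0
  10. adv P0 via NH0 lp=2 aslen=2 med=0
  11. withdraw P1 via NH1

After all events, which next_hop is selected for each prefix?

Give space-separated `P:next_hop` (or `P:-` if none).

Op 1: best P0=NH1 P1=-
Op 2: best P0=- P1=-
Op 3: best P0=NH2 P1=-
Op 4: best P0=- P1=-
Op 5: best P0=- P1=NH0
Op 6: best P0=- P1=-
Op 7: best P0=NH2 P1=-
Op 8: best P0=NH2 P1=NH0
Op 9: best P0=NH2 P1=NH1
Op 10: best P0=NH2 P1=NH1
Op 11: best P0=NH2 P1=NH0

Answer: P0:NH2 P1:NH0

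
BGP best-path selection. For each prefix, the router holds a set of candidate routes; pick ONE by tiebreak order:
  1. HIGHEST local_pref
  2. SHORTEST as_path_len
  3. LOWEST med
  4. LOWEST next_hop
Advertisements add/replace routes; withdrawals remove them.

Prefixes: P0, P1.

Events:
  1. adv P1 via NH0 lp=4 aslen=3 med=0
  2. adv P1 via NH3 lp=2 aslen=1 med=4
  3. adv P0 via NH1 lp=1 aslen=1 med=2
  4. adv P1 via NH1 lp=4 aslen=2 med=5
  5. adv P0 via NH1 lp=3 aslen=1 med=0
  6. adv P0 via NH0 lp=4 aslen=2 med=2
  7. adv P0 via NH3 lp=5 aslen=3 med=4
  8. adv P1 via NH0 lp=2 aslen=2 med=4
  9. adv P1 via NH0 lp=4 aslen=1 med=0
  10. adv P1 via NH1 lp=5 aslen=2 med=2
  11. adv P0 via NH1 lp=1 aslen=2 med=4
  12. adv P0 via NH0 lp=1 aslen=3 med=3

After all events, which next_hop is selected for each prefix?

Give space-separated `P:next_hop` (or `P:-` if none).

Answer: P0:NH3 P1:NH1

Derivation:
Op 1: best P0=- P1=NH0
Op 2: best P0=- P1=NH0
Op 3: best P0=NH1 P1=NH0
Op 4: best P0=NH1 P1=NH1
Op 5: best P0=NH1 P1=NH1
Op 6: best P0=NH0 P1=NH1
Op 7: best P0=NH3 P1=NH1
Op 8: best P0=NH3 P1=NH1
Op 9: best P0=NH3 P1=NH0
Op 10: best P0=NH3 P1=NH1
Op 11: best P0=NH3 P1=NH1
Op 12: best P0=NH3 P1=NH1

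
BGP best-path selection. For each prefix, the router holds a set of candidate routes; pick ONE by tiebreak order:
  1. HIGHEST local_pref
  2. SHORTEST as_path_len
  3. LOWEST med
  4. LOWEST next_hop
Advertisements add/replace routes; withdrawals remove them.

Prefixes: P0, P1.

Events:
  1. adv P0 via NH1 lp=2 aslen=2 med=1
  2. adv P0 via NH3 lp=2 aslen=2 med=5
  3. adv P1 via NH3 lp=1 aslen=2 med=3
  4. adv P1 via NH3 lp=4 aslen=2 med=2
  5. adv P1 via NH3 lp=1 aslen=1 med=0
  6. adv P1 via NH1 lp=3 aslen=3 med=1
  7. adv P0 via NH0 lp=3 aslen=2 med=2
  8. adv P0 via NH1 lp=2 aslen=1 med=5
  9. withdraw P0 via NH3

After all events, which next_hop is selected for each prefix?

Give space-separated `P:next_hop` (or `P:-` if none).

Answer: P0:NH0 P1:NH1

Derivation:
Op 1: best P0=NH1 P1=-
Op 2: best P0=NH1 P1=-
Op 3: best P0=NH1 P1=NH3
Op 4: best P0=NH1 P1=NH3
Op 5: best P0=NH1 P1=NH3
Op 6: best P0=NH1 P1=NH1
Op 7: best P0=NH0 P1=NH1
Op 8: best P0=NH0 P1=NH1
Op 9: best P0=NH0 P1=NH1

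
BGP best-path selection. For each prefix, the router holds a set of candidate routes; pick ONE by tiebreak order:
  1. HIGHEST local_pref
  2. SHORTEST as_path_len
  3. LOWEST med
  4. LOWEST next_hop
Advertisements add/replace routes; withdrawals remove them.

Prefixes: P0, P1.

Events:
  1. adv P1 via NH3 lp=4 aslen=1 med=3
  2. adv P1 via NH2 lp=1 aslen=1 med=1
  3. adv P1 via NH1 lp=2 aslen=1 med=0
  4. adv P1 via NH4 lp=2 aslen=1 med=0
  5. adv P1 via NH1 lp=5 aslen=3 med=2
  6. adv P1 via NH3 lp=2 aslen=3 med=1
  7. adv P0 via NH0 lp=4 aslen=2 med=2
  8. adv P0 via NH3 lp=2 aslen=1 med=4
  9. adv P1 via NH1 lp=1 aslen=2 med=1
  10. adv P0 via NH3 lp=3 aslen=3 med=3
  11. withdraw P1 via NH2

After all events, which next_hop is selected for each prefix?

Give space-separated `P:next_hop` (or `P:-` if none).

Op 1: best P0=- P1=NH3
Op 2: best P0=- P1=NH3
Op 3: best P0=- P1=NH3
Op 4: best P0=- P1=NH3
Op 5: best P0=- P1=NH1
Op 6: best P0=- P1=NH1
Op 7: best P0=NH0 P1=NH1
Op 8: best P0=NH0 P1=NH1
Op 9: best P0=NH0 P1=NH4
Op 10: best P0=NH0 P1=NH4
Op 11: best P0=NH0 P1=NH4

Answer: P0:NH0 P1:NH4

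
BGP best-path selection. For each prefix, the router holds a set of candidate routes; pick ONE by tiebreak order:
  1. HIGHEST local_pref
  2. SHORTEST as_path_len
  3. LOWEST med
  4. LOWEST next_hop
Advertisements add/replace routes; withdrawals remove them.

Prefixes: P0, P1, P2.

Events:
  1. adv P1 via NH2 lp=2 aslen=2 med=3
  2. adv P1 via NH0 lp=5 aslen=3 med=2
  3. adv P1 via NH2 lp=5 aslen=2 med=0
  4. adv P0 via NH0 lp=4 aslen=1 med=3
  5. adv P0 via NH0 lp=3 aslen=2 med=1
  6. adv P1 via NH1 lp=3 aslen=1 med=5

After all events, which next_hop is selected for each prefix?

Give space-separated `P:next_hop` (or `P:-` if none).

Answer: P0:NH0 P1:NH2 P2:-

Derivation:
Op 1: best P0=- P1=NH2 P2=-
Op 2: best P0=- P1=NH0 P2=-
Op 3: best P0=- P1=NH2 P2=-
Op 4: best P0=NH0 P1=NH2 P2=-
Op 5: best P0=NH0 P1=NH2 P2=-
Op 6: best P0=NH0 P1=NH2 P2=-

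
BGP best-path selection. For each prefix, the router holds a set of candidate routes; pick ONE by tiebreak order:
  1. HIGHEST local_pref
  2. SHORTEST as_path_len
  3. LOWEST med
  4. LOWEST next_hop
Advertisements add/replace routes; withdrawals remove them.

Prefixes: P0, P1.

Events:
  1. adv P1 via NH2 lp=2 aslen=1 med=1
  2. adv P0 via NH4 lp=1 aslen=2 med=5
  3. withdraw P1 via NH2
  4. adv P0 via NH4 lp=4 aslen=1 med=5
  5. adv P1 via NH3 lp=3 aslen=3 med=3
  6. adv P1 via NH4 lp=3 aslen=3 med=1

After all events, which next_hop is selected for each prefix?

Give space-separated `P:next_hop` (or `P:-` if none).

Op 1: best P0=- P1=NH2
Op 2: best P0=NH4 P1=NH2
Op 3: best P0=NH4 P1=-
Op 4: best P0=NH4 P1=-
Op 5: best P0=NH4 P1=NH3
Op 6: best P0=NH4 P1=NH4

Answer: P0:NH4 P1:NH4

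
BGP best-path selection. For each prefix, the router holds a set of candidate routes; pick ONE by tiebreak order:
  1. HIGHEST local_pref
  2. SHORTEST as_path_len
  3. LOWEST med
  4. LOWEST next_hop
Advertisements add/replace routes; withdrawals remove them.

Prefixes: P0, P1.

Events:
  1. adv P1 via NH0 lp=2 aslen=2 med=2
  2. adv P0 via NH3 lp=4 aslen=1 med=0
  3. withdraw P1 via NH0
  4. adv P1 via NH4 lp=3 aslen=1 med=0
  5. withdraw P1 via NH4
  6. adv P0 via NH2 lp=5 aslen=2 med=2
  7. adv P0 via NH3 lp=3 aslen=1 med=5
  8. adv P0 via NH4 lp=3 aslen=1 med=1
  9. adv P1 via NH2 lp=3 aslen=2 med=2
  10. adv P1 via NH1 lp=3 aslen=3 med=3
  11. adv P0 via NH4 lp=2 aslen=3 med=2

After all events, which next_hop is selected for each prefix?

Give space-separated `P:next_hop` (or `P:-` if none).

Answer: P0:NH2 P1:NH2

Derivation:
Op 1: best P0=- P1=NH0
Op 2: best P0=NH3 P1=NH0
Op 3: best P0=NH3 P1=-
Op 4: best P0=NH3 P1=NH4
Op 5: best P0=NH3 P1=-
Op 6: best P0=NH2 P1=-
Op 7: best P0=NH2 P1=-
Op 8: best P0=NH2 P1=-
Op 9: best P0=NH2 P1=NH2
Op 10: best P0=NH2 P1=NH2
Op 11: best P0=NH2 P1=NH2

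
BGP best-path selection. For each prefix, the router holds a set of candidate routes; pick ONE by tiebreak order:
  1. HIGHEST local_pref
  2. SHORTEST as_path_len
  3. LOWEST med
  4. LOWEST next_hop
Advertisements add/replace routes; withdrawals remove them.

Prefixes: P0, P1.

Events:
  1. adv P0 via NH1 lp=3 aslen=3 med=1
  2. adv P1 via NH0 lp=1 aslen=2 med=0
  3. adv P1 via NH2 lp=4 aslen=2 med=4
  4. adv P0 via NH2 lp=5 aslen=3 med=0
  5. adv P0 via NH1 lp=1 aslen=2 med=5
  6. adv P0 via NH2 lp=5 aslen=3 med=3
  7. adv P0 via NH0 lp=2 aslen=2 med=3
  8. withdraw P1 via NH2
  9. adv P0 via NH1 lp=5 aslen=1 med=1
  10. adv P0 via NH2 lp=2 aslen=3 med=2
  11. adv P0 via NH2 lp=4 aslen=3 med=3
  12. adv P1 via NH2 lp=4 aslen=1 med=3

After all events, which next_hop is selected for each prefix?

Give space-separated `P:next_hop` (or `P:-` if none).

Answer: P0:NH1 P1:NH2

Derivation:
Op 1: best P0=NH1 P1=-
Op 2: best P0=NH1 P1=NH0
Op 3: best P0=NH1 P1=NH2
Op 4: best P0=NH2 P1=NH2
Op 5: best P0=NH2 P1=NH2
Op 6: best P0=NH2 P1=NH2
Op 7: best P0=NH2 P1=NH2
Op 8: best P0=NH2 P1=NH0
Op 9: best P0=NH1 P1=NH0
Op 10: best P0=NH1 P1=NH0
Op 11: best P0=NH1 P1=NH0
Op 12: best P0=NH1 P1=NH2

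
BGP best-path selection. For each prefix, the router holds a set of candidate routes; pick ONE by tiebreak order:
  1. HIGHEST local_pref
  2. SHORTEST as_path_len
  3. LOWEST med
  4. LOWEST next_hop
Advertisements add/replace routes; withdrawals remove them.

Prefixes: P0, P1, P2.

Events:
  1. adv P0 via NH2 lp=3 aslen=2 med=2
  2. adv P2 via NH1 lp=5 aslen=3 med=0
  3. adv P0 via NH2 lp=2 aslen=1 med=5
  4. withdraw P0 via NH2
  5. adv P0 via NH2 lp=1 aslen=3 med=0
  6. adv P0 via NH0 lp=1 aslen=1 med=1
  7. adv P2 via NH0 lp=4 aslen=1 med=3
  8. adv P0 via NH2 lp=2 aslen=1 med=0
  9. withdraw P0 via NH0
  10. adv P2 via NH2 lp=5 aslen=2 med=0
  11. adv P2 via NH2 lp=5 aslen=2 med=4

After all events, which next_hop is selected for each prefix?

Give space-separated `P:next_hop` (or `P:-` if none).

Answer: P0:NH2 P1:- P2:NH2

Derivation:
Op 1: best P0=NH2 P1=- P2=-
Op 2: best P0=NH2 P1=- P2=NH1
Op 3: best P0=NH2 P1=- P2=NH1
Op 4: best P0=- P1=- P2=NH1
Op 5: best P0=NH2 P1=- P2=NH1
Op 6: best P0=NH0 P1=- P2=NH1
Op 7: best P0=NH0 P1=- P2=NH1
Op 8: best P0=NH2 P1=- P2=NH1
Op 9: best P0=NH2 P1=- P2=NH1
Op 10: best P0=NH2 P1=- P2=NH2
Op 11: best P0=NH2 P1=- P2=NH2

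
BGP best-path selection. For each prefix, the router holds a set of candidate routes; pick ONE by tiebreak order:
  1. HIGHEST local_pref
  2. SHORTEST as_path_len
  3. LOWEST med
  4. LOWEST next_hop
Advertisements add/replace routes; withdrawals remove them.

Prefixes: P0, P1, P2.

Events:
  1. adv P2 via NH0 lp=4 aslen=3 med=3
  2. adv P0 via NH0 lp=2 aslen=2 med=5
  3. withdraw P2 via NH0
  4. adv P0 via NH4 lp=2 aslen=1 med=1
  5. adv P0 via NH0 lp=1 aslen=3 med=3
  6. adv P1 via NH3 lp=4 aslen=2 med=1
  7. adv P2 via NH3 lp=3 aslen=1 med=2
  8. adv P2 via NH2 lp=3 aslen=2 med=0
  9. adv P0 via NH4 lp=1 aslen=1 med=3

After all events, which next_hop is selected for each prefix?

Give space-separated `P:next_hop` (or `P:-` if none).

Answer: P0:NH4 P1:NH3 P2:NH3

Derivation:
Op 1: best P0=- P1=- P2=NH0
Op 2: best P0=NH0 P1=- P2=NH0
Op 3: best P0=NH0 P1=- P2=-
Op 4: best P0=NH4 P1=- P2=-
Op 5: best P0=NH4 P1=- P2=-
Op 6: best P0=NH4 P1=NH3 P2=-
Op 7: best P0=NH4 P1=NH3 P2=NH3
Op 8: best P0=NH4 P1=NH3 P2=NH3
Op 9: best P0=NH4 P1=NH3 P2=NH3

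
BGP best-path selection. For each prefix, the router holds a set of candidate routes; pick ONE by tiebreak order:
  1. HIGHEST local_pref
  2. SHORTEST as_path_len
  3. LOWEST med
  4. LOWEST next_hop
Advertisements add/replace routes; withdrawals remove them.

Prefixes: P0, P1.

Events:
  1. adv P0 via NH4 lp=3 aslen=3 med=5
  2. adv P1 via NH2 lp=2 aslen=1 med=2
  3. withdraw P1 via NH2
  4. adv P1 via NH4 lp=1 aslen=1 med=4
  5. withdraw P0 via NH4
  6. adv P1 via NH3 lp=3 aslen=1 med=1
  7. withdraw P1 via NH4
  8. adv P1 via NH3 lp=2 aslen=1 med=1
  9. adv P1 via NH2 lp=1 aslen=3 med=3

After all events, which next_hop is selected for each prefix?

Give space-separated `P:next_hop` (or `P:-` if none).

Answer: P0:- P1:NH3

Derivation:
Op 1: best P0=NH4 P1=-
Op 2: best P0=NH4 P1=NH2
Op 3: best P0=NH4 P1=-
Op 4: best P0=NH4 P1=NH4
Op 5: best P0=- P1=NH4
Op 6: best P0=- P1=NH3
Op 7: best P0=- P1=NH3
Op 8: best P0=- P1=NH3
Op 9: best P0=- P1=NH3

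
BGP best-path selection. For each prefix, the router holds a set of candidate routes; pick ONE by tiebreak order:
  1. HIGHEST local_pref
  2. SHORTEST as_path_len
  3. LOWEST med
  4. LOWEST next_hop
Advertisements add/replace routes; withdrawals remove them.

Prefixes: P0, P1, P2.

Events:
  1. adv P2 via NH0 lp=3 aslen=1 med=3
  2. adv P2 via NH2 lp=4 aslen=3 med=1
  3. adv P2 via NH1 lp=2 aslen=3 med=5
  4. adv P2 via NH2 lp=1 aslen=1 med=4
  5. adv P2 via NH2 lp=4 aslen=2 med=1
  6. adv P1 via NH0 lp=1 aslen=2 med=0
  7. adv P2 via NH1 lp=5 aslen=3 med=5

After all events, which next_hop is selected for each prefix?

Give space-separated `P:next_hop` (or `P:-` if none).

Op 1: best P0=- P1=- P2=NH0
Op 2: best P0=- P1=- P2=NH2
Op 3: best P0=- P1=- P2=NH2
Op 4: best P0=- P1=- P2=NH0
Op 5: best P0=- P1=- P2=NH2
Op 6: best P0=- P1=NH0 P2=NH2
Op 7: best P0=- P1=NH0 P2=NH1

Answer: P0:- P1:NH0 P2:NH1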